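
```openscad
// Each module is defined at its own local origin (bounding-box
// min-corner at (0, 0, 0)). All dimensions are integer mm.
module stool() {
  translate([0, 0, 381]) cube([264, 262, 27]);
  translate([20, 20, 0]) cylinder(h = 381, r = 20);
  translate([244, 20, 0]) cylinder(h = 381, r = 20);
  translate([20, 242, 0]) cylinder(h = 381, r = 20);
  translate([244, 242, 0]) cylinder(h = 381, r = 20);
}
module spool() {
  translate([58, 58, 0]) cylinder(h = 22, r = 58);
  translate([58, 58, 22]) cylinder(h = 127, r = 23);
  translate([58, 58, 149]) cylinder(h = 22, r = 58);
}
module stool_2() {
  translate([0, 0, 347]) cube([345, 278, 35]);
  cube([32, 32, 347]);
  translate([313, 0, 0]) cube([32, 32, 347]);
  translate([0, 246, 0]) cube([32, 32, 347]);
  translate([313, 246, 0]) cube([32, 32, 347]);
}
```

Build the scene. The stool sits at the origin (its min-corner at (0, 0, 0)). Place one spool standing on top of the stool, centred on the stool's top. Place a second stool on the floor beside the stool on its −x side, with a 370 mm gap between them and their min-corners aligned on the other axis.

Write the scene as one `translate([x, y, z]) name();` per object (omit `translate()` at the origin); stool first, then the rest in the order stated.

stool();
translate([74, 73, 408]) spool();
translate([-715, 0, 0]) stool_2();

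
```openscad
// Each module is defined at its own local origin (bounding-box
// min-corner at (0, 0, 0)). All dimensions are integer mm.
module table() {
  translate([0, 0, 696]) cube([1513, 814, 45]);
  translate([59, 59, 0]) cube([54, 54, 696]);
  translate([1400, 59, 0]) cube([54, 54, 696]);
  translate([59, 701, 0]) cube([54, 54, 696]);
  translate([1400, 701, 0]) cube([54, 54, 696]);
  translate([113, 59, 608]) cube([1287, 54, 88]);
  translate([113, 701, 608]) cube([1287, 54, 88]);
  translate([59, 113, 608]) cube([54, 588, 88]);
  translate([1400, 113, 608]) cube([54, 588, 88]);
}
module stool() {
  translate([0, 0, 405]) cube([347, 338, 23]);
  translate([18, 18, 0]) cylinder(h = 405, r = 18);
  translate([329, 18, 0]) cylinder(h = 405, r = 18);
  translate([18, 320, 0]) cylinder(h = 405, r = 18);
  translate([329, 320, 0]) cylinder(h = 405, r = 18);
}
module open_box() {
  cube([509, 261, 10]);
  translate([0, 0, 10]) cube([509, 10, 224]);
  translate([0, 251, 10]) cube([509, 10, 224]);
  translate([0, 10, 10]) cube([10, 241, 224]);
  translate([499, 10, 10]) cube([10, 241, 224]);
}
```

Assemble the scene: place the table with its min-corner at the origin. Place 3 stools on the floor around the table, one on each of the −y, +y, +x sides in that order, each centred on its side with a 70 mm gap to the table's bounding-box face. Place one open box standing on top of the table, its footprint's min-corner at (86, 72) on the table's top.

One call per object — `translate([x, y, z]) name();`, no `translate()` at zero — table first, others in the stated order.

table();
translate([583, -408, 0]) stool();
translate([583, 884, 0]) stool();
translate([1583, 238, 0]) stool();
translate([86, 72, 741]) open_box();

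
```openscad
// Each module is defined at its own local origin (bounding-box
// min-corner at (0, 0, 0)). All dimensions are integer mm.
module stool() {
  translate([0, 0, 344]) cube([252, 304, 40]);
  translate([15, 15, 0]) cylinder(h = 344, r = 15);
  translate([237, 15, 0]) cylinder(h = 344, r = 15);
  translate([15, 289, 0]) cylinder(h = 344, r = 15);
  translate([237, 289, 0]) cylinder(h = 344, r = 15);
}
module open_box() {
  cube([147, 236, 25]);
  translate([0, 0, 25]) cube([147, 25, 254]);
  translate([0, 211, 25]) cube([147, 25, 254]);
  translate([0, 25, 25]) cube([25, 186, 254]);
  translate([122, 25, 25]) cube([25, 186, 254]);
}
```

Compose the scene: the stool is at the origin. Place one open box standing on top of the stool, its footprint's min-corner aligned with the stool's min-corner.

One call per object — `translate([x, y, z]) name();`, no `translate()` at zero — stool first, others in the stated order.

stool();
translate([0, 0, 384]) open_box();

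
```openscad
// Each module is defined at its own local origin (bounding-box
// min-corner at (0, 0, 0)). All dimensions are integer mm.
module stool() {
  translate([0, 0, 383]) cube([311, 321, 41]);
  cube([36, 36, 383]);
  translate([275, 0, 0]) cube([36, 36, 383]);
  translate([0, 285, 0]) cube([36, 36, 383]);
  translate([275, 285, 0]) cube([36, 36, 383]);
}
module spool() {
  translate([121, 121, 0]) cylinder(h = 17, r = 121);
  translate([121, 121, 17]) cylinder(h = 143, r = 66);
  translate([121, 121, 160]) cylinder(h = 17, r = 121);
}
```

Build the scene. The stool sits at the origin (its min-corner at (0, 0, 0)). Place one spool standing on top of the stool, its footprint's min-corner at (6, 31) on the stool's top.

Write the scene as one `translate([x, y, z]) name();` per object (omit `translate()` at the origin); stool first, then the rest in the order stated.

stool();
translate([6, 31, 424]) spool();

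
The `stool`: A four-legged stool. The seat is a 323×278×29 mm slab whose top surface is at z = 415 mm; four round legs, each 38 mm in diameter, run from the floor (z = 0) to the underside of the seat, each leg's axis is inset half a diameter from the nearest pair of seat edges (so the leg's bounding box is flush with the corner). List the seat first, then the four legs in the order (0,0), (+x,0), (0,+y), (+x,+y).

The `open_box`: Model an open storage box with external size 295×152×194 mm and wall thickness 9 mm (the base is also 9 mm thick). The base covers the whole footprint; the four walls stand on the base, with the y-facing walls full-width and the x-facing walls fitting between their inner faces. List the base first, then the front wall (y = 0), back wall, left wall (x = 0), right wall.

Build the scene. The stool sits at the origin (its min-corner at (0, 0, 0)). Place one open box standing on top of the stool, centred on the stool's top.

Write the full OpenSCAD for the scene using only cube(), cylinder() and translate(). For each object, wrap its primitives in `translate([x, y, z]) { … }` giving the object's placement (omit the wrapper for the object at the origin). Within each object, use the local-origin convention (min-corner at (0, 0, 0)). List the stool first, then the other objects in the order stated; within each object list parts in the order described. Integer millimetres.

translate([0, 0, 386]) cube([323, 278, 29]);
translate([19, 19, 0]) cylinder(h = 386, r = 19);
translate([304, 19, 0]) cylinder(h = 386, r = 19);
translate([19, 259, 0]) cylinder(h = 386, r = 19);
translate([304, 259, 0]) cylinder(h = 386, r = 19);
translate([14, 63, 415]) {
  cube([295, 152, 9]);
  translate([0, 0, 9]) cube([295, 9, 185]);
  translate([0, 143, 9]) cube([295, 9, 185]);
  translate([0, 9, 9]) cube([9, 134, 185]);
  translate([286, 9, 9]) cube([9, 134, 185]);
}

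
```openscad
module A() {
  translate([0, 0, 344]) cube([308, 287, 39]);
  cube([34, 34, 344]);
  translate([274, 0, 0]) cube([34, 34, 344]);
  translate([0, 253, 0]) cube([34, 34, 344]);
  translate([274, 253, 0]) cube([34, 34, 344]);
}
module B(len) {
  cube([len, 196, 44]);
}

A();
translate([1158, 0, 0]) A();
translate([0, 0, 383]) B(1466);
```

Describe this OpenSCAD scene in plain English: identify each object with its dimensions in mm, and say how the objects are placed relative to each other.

A is a four-legged stool. The seat is 308×287 mm, 39 mm thick, top at z = 383 mm. It stands on four square legs, each 34×34 mm in cross-section, from z = 0 to the seat underside, each flush with a corner of the seat.

B is a rectangular beam 1466 mm long (x), 196 mm deep (y), 44 mm thick (z).

The beam spans the tops of two stools placed 850 mm apart, resting at z = 383 mm.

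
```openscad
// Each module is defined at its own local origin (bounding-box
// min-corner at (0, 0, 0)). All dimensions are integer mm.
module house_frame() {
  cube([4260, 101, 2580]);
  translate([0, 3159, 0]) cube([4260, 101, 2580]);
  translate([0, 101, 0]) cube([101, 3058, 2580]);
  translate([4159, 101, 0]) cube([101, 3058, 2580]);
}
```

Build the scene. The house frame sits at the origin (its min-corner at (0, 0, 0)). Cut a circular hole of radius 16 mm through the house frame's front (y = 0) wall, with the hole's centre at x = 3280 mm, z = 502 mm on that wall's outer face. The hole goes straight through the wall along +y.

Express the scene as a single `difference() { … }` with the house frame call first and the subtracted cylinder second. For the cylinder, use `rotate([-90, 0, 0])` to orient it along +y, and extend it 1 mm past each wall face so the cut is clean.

difference() {
  house_frame();
  translate([3280, -1, 502]) rotate([-90, 0, 0]) cylinder(h = 103, r = 16);
}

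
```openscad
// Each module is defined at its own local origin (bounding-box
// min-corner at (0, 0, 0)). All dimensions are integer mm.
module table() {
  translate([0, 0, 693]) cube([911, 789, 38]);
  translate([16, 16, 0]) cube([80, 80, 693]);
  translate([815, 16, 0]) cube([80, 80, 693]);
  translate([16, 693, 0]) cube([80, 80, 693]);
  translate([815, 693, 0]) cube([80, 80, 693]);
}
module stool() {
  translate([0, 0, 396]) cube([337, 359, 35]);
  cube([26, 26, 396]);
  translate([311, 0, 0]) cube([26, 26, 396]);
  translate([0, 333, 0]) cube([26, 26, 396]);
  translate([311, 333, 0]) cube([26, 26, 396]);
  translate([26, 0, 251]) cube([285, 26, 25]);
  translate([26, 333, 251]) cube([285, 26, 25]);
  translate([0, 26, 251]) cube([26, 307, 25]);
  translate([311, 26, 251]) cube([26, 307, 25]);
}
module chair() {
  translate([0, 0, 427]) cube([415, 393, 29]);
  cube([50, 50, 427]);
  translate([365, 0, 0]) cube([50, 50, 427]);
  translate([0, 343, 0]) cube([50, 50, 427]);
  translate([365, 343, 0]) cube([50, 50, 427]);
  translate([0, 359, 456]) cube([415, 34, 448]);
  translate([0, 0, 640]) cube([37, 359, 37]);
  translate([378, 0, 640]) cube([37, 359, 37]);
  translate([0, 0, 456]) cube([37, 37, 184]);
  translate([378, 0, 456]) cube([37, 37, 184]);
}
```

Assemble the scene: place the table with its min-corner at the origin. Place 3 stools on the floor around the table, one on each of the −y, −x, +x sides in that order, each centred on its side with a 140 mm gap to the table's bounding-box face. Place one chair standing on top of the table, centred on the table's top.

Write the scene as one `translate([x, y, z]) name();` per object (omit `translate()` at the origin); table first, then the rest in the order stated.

table();
translate([287, -499, 0]) stool();
translate([-477, 215, 0]) stool();
translate([1051, 215, 0]) stool();
translate([248, 198, 731]) chair();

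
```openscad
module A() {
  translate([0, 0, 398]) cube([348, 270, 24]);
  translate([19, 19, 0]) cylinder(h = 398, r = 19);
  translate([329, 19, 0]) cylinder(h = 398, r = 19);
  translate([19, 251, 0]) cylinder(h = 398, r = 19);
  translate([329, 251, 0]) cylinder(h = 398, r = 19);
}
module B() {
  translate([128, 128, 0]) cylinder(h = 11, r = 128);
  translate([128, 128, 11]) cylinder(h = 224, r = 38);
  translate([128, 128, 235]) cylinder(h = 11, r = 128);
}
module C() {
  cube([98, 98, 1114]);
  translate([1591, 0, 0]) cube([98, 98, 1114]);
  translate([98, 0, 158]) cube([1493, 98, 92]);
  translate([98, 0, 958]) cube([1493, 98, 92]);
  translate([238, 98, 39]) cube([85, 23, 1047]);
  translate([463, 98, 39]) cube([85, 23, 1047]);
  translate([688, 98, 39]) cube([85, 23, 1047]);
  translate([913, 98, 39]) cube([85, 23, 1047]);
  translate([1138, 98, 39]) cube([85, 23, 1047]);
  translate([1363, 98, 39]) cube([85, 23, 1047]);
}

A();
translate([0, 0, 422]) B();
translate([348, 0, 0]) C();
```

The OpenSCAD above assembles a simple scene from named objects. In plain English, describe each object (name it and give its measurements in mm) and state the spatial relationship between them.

A is a simple wooden stool: a rectangular seat 348 mm (x) by 270 mm (y), 24 mm thick, top face at z = 422 mm, on four round legs, each 38 mm in diameter. The legs rest on z = 0, each leg's axis is inset half a diameter from the nearest pair of seat edges (so the leg's bounding box is flush with the corner).

B is a spool: two coaxial disc flanges of radius 128 mm and thickness 11 mm, joined by a core cylinder of radius 38 mm and height 224 mm. The lower flange rests on z = 0 and the three cylinders share a vertical axis.

C is a fence section. Two 98×98 mm posts, 1114 mm tall, stand on the floor with a clear span of 1493 mm between their inner faces. Two horizontal rails of 98×92 mm section span the gap between the posts with their undersides at z = 158 mm and z = 958 mm, flush with the posts' −y face. 6 pickets, each 85 mm wide, 23 mm thick and 1047 mm tall, are fixed to the +y face of the rails with their bottoms at z = 39 mm, evenly spaced across the span with equal gaps (rounded down to the nearest mm) at the −x end and between each pair — any rounding remainder accumulates at the +x end.

The spool is on top of the stool. The fence section is against the stool's +x side, with their −y faces flush.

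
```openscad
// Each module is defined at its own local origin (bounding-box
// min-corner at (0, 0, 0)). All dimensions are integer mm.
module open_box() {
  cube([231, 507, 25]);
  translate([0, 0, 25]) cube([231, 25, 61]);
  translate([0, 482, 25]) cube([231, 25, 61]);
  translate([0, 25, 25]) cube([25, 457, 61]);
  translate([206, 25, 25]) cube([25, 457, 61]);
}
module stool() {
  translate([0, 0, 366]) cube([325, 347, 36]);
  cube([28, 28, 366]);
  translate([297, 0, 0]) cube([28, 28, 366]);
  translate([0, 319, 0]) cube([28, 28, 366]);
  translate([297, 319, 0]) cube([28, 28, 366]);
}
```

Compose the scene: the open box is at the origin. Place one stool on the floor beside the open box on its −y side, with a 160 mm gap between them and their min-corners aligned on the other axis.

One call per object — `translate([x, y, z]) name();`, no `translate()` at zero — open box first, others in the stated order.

open_box();
translate([0, -507, 0]) stool();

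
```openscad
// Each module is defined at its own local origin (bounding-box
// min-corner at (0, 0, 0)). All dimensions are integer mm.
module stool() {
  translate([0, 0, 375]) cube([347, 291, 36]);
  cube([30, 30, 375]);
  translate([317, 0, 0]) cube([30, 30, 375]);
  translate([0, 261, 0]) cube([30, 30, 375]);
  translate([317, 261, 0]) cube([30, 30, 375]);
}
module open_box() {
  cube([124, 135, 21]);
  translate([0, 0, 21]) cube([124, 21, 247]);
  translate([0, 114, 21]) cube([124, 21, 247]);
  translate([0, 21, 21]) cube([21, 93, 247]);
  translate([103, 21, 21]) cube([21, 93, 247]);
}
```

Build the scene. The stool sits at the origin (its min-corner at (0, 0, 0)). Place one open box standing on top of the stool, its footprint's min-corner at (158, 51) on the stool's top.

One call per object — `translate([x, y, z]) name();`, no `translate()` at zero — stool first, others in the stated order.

stool();
translate([158, 51, 411]) open_box();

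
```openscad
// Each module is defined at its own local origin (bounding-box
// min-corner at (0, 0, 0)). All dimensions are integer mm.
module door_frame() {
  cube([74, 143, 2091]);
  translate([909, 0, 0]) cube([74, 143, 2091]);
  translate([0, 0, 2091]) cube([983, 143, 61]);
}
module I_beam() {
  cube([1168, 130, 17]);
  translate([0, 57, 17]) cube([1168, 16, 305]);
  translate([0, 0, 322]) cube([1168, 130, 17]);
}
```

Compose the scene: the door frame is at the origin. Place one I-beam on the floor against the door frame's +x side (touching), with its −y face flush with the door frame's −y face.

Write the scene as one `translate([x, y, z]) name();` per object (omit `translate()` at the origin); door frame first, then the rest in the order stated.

door_frame();
translate([983, 0, 0]) I_beam();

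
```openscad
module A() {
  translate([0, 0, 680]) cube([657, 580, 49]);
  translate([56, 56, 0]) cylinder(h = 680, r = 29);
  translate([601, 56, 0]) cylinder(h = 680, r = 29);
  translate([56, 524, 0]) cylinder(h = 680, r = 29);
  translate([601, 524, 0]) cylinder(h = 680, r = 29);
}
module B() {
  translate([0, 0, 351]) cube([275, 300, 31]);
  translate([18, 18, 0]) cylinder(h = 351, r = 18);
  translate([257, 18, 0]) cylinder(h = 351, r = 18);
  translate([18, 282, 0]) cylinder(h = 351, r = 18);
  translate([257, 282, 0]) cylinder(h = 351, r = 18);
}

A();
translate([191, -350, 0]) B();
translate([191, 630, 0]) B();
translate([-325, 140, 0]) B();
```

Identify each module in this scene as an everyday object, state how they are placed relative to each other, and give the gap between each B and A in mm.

A is a table. B is a stool. Three stools sit around the table at the −y, +y, −x sides. The gap between each stool and the table is 50 mm.

Each stool's nearest face is 50 mm from the table's bounding box.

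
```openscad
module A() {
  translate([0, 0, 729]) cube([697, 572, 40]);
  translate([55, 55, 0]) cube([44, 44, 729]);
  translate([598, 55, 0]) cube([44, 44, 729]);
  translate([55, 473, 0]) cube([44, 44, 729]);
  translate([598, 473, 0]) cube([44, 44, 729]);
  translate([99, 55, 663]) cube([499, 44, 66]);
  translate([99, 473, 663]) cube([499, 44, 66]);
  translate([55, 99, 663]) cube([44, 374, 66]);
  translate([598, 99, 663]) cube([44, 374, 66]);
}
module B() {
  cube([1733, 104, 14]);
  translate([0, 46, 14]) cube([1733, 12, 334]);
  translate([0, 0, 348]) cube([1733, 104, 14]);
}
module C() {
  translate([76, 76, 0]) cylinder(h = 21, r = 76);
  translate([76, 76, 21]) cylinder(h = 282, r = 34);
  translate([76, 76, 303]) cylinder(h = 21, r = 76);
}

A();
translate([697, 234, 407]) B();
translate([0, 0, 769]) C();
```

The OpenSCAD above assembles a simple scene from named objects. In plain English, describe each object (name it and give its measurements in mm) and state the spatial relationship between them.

A is a table: top 697 mm (x) × 572 mm (y), 40 mm thick, upper face at z = 769 mm, on four 44×44 mm square legs, each inset 55 mm from the nearest pair of top edges, running from z = 0 to the bottom of the top. Four apron rails, 44 mm thick and 66 mm tall, run between adjacent legs with their top edges flush with the underside of the top and their outer faces flush with the legs' outer faces.

B is an I-beam lying along x, 1733 mm long. Overall section height 362 mm. Two flanges 104 mm wide (y) and 14 mm thick, one on the floor and one at the top; a web 12 mm thick runs between them, centred on the flange width.

C is a spool: two coaxial disc flanges of radius 76 mm and thickness 21 mm, joined by a core cylinder of radius 34 mm and height 282 mm. The lower flange rests on z = 0 and the three cylinders share a vertical axis.

The I-beam is beside the table with their tops flush at z = 769. The spool is on top of the table.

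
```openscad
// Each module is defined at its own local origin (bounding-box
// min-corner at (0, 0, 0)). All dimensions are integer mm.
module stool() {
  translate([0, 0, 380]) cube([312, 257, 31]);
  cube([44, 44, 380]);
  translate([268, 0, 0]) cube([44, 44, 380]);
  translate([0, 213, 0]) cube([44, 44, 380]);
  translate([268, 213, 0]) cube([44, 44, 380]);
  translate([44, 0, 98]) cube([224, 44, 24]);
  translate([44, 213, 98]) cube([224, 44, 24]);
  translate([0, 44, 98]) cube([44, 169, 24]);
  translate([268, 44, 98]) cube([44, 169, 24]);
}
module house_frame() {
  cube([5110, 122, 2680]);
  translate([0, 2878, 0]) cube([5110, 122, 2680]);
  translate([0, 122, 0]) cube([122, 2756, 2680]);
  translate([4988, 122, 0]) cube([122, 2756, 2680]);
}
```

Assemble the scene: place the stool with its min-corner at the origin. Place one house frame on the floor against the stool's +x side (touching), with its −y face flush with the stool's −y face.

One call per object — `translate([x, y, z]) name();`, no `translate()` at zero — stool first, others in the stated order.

stool();
translate([312, 0, 0]) house_frame();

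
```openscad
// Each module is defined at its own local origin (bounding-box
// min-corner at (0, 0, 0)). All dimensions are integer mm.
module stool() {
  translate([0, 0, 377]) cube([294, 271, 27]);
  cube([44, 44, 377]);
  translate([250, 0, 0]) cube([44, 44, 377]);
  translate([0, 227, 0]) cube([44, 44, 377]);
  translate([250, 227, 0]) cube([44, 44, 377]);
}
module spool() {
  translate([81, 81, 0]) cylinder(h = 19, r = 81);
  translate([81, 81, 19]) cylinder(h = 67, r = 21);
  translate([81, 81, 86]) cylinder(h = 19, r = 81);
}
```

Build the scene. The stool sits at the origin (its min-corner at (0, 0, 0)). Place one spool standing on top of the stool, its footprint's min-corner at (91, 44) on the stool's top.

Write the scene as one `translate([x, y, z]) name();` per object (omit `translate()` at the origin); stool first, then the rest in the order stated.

stool();
translate([91, 44, 404]) spool();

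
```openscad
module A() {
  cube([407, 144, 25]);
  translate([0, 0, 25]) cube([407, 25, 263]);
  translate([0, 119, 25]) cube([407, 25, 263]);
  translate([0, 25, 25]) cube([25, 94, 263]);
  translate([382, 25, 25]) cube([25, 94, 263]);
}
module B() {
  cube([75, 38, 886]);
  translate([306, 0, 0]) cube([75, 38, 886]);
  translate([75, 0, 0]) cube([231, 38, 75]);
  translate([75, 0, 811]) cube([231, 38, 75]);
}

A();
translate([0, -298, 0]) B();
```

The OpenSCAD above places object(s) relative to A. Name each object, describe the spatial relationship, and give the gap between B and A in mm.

The picture frame's nearest face is 260 mm from the open box's −y face.

A is an open box. B is a picture frame. The picture frame is on the floor beside the open box on its −y side. The gap between the picture frame and the open box is 260 mm.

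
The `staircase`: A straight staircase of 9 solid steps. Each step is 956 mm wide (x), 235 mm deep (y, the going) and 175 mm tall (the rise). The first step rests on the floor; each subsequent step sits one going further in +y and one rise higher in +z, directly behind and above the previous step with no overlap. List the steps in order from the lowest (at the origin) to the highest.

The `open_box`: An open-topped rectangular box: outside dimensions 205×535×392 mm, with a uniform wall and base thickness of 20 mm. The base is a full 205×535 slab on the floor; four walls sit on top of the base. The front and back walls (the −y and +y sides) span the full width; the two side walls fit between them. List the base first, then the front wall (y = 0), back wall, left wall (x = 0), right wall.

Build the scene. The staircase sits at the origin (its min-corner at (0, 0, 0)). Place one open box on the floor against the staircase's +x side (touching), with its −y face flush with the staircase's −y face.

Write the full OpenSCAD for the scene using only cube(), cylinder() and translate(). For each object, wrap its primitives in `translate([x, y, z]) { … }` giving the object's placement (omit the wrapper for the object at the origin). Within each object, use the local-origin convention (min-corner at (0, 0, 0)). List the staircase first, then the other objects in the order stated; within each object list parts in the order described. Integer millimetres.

cube([956, 235, 175]);
translate([0, 235, 175]) cube([956, 235, 175]);
translate([0, 470, 350]) cube([956, 235, 175]);
translate([0, 705, 525]) cube([956, 235, 175]);
translate([0, 940, 700]) cube([956, 235, 175]);
translate([0, 1175, 875]) cube([956, 235, 175]);
translate([0, 1410, 1050]) cube([956, 235, 175]);
translate([0, 1645, 1225]) cube([956, 235, 175]);
translate([0, 1880, 1400]) cube([956, 235, 175]);
translate([956, 0, 0]) {
  cube([205, 535, 20]);
  translate([0, 0, 20]) cube([205, 20, 372]);
  translate([0, 515, 20]) cube([205, 20, 372]);
  translate([0, 20, 20]) cube([20, 495, 372]);
  translate([185, 20, 20]) cube([20, 495, 372]);
}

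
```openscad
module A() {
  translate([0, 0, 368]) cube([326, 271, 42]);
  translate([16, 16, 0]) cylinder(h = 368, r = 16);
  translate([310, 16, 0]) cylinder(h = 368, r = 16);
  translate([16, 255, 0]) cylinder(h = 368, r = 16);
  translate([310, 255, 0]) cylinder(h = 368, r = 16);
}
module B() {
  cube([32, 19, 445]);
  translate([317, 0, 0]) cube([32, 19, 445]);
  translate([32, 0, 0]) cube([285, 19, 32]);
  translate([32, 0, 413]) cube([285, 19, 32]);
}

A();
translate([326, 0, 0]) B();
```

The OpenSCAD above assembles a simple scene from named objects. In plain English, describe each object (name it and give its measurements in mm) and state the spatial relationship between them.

A is a simple wooden stool: a rectangular seat 326 mm (x) by 271 mm (y), 42 mm thick, top face at z = 410 mm, on four round legs, each 32 mm in diameter. The legs rest on z = 0, each leg's axis is inset half a diameter from the nearest pair of seat edges (so the leg's bounding box is flush with the corner).

B is a rectangular picture frame lying in the x–z plane (depth along y). The opening is 285 mm wide (x) by 381 mm tall (z), surrounded by a border 32 mm wide on all four sides. The frame is 19 mm deep and is made of two full-height vertical stiles with two horizontal rails fitted between them.

The picture frame is against the stool's +x side, with their −y faces flush.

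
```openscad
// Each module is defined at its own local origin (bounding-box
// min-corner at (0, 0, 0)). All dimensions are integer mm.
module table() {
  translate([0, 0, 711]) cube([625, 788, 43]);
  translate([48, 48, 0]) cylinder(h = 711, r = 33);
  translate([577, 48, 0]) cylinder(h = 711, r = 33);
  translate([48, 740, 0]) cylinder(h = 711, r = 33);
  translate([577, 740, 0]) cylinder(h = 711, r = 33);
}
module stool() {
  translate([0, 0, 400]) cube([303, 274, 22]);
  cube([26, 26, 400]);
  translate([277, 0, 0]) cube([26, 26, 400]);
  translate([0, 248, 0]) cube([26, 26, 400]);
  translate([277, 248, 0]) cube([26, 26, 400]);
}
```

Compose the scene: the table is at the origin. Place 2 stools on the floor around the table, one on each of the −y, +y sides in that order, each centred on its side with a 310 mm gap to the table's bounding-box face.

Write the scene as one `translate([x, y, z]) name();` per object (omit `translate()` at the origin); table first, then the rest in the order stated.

table();
translate([161, -584, 0]) stool();
translate([161, 1098, 0]) stool();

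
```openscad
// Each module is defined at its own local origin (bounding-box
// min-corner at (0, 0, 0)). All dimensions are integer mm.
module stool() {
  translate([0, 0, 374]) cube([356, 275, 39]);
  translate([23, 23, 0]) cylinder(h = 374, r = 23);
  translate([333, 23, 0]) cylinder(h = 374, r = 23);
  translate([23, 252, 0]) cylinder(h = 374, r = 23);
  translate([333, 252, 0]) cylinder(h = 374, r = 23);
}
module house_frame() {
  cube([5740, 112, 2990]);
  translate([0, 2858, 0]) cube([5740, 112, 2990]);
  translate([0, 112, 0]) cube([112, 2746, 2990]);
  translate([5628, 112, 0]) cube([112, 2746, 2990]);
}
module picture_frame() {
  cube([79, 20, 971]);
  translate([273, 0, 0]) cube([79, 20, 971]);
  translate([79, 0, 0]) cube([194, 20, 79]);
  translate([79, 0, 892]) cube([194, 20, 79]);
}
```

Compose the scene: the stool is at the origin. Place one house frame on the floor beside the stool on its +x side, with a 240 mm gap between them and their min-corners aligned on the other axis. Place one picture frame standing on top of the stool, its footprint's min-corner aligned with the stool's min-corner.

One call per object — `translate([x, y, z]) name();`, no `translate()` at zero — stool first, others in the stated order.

stool();
translate([596, 0, 0]) house_frame();
translate([0, 0, 413]) picture_frame();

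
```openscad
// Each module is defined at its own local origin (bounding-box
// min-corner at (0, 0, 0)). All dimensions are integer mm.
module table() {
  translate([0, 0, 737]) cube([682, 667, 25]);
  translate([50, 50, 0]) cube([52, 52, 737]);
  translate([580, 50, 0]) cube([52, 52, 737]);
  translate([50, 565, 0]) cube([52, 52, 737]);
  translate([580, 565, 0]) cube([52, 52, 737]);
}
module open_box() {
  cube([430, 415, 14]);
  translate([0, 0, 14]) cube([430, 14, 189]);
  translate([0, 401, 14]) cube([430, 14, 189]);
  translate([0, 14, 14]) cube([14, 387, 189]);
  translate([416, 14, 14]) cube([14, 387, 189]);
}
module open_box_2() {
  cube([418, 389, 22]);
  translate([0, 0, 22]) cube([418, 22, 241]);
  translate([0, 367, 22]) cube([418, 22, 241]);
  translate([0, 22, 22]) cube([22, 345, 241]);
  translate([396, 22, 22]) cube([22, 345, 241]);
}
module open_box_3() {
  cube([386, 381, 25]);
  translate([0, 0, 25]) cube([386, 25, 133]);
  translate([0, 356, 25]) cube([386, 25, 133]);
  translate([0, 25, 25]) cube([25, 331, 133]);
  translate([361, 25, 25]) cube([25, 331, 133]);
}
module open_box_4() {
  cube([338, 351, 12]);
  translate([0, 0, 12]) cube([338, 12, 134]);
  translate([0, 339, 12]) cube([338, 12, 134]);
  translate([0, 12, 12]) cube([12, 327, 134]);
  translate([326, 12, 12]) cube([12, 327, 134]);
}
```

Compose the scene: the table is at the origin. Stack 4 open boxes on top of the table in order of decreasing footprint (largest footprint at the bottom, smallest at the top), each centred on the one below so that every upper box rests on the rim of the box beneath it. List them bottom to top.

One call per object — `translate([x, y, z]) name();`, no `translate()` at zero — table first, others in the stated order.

table();
translate([126, 126, 762]) open_box();
translate([132, 139, 965]) open_box_2();
translate([148, 143, 1228]) open_box_3();
translate([172, 158, 1386]) open_box_4();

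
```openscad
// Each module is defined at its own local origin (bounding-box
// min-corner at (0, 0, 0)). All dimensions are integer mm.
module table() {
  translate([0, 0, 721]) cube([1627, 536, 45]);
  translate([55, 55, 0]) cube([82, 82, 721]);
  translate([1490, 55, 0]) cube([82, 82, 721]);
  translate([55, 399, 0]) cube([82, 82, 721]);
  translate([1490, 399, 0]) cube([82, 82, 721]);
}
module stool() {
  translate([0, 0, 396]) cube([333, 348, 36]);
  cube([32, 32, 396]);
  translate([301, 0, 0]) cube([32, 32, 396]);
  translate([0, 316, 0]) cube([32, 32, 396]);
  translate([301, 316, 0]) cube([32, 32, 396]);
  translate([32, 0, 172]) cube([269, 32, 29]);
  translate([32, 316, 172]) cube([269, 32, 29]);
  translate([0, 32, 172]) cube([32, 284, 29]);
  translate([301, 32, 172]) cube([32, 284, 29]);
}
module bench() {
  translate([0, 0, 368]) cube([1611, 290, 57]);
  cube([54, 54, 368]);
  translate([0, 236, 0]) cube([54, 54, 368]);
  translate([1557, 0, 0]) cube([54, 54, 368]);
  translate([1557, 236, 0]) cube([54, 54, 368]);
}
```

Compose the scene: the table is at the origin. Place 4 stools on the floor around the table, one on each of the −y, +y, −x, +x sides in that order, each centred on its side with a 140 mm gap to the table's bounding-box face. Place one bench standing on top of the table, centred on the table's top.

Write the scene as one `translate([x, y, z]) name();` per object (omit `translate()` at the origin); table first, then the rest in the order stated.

table();
translate([647, -488, 0]) stool();
translate([647, 676, 0]) stool();
translate([-473, 94, 0]) stool();
translate([1767, 94, 0]) stool();
translate([8, 123, 766]) bench();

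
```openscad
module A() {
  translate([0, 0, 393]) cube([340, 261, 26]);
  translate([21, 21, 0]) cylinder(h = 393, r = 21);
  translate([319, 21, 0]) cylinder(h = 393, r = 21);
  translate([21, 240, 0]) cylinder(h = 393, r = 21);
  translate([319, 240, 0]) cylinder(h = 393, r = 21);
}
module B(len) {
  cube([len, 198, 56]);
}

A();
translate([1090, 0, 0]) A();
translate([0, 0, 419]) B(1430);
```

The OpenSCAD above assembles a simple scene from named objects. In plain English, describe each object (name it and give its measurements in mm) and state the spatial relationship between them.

A is a simple wooden stool: a rectangular seat 340 mm (x) by 261 mm (y), 26 mm thick, top face at z = 419 mm, on four round legs, each 42 mm in diameter. The legs rest on z = 0, each leg's axis is inset half a diameter from the nearest pair of seat edges (so the leg's bounding box is flush with the corner).

B is a rectangular beam 1430 mm long (x), 198 mm deep (y), 56 mm thick (z).

The beam spans the tops of two stools placed 750 mm apart, resting at z = 419 mm.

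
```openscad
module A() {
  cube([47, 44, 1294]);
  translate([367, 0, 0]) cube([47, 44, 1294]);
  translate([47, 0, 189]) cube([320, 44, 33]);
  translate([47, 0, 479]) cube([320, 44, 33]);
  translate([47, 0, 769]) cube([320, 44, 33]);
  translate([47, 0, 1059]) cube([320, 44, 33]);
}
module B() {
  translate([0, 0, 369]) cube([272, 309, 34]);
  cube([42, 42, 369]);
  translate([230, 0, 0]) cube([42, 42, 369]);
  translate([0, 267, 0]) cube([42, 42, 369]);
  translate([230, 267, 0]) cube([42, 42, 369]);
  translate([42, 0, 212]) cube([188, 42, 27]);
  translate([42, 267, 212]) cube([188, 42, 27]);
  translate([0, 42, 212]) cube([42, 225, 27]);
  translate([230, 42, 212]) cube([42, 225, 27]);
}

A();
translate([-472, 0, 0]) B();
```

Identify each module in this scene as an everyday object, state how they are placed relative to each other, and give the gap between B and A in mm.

The stool's nearest face is 200 mm from the ladder's −x face.

A is a ladder. B is a stool. The stool is on the floor beside the ladder on its −x side. The gap between the stool and the ladder is 200 mm.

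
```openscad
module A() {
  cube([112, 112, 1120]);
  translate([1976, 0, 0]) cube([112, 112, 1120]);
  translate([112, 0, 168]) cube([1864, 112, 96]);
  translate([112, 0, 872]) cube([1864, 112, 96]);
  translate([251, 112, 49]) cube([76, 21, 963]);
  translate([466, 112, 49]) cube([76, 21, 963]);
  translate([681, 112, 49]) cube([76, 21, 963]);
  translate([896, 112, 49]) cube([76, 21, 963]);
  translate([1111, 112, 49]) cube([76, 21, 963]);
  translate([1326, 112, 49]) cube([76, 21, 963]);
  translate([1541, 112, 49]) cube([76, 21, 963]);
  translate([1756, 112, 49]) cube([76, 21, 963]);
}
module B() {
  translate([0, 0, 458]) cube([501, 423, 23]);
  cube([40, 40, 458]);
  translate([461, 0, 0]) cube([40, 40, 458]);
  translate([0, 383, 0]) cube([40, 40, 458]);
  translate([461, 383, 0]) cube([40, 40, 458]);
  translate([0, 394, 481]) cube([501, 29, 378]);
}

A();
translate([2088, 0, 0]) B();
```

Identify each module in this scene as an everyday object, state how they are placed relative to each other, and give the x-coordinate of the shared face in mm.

A is a fence section. B is a chair. The chair is against the fence section's +x side, with their −y faces flush. The x-coordinate of the shared face is 2088 mm.

The fence section's +x face and the chair's −x face are both at x = 2088 mm.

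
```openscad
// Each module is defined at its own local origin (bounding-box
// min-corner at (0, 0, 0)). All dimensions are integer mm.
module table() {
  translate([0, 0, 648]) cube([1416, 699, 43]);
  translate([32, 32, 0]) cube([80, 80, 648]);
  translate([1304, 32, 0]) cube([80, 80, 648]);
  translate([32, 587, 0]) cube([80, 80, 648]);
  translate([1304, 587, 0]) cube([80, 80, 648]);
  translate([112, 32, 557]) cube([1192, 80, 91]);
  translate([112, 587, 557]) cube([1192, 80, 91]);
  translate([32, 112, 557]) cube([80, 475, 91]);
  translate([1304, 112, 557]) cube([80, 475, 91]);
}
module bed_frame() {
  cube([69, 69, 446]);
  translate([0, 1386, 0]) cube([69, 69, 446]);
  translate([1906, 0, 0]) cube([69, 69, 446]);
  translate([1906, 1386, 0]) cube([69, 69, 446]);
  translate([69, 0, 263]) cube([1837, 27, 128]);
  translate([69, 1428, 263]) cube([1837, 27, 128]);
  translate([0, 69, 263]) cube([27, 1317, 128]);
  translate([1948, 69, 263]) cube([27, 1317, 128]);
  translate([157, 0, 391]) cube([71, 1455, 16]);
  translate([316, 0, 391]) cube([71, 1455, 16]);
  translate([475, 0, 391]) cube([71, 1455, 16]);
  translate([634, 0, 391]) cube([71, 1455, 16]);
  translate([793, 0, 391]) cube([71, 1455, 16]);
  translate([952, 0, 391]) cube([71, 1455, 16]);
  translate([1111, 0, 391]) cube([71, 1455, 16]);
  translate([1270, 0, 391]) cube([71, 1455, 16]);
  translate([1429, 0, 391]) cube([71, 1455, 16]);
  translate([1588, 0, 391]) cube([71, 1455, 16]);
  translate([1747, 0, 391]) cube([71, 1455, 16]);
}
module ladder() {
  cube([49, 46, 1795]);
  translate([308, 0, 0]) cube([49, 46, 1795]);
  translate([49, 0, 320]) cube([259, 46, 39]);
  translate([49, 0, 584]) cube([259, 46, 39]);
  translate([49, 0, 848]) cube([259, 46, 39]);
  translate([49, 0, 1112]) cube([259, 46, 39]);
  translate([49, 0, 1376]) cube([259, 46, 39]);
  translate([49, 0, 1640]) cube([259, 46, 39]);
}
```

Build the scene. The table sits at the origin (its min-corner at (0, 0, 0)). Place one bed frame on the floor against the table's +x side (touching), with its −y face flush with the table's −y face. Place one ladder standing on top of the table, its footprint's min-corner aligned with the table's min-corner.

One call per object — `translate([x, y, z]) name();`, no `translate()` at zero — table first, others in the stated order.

table();
translate([1416, 0, 0]) bed_frame();
translate([0, 0, 691]) ladder();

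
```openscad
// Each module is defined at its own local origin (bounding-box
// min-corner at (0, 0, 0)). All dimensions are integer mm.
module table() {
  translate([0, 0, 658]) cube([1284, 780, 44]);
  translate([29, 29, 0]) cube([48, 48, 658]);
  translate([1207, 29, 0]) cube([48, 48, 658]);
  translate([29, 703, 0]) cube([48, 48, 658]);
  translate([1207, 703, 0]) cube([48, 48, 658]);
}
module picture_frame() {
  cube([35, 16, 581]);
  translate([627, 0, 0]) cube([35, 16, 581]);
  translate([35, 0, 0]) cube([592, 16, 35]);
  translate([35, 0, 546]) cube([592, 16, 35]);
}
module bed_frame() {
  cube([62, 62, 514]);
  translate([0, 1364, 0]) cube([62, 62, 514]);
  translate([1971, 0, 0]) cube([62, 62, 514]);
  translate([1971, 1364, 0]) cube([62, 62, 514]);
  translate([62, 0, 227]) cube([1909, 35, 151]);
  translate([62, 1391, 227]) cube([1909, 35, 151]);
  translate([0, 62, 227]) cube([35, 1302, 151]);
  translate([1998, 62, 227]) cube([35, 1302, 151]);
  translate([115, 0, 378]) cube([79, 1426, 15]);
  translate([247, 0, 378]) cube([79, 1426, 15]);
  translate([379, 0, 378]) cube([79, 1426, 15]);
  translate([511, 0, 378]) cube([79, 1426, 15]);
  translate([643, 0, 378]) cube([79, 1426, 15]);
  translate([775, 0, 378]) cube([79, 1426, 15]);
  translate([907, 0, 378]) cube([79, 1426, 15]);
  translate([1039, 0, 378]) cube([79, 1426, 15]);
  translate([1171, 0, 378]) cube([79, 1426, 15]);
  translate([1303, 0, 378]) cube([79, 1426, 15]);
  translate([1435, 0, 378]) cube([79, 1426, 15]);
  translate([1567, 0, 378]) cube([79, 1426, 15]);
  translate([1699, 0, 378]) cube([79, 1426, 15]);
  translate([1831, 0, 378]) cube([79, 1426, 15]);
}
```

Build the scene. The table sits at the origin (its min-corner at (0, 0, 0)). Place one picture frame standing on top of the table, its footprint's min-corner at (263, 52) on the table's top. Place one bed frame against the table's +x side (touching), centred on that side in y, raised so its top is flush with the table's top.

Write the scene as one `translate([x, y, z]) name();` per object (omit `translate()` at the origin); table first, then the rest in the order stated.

table();
translate([263, 52, 702]) picture_frame();
translate([1284, -323, 188]) bed_frame();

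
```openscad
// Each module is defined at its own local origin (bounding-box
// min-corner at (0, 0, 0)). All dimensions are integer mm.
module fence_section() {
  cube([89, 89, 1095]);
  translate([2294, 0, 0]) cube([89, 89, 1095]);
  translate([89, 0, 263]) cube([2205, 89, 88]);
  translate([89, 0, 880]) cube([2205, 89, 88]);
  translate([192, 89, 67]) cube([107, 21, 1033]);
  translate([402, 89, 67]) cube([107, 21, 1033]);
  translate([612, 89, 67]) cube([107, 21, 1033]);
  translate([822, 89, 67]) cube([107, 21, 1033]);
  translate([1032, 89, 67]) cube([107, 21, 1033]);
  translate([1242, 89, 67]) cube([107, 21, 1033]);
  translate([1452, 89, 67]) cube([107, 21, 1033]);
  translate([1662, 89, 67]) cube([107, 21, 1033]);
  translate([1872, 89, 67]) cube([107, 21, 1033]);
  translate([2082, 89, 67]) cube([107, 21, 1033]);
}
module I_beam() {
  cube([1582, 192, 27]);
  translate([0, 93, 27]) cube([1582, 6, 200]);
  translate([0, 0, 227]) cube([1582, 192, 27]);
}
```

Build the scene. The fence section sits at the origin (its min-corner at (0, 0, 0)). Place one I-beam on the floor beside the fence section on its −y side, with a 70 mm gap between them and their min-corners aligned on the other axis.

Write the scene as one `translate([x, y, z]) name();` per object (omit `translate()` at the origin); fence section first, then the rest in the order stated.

fence_section();
translate([0, -262, 0]) I_beam();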